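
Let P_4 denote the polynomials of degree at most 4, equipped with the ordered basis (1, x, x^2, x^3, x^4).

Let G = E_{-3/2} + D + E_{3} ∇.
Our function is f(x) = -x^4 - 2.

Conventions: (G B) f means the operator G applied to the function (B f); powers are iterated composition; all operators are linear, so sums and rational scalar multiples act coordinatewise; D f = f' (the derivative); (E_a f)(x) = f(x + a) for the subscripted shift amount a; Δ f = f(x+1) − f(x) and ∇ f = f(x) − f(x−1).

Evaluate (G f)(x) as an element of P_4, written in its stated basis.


the result is g(x) = -x^4 - 2x^3 - (87/2)x^2 - (125/2)x - 1153/16

E_{-3/2} f = -x^4 + 6x^3 - (27/2)x^2 + (27/2)x - 113/16
D f = -4x^3
∇ f = -4x^3 + 6x^2 - 4x + 1
E_{3} ∇ f = -4x^3 - 30x^2 - 76x - 65
(E_{-3/2} + D + E_{3} ∇) f = -x^4 - 2x^3 - (87/2)x^2 - (125/2)x - 1153/16


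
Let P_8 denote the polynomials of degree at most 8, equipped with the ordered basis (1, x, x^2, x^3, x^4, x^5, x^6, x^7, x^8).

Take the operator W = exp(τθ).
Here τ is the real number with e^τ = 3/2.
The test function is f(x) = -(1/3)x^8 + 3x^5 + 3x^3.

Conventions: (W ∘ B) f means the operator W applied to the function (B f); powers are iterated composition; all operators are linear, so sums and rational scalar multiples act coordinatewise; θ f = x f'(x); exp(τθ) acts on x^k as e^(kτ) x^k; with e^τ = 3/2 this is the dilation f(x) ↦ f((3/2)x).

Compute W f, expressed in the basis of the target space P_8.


g(x) = -(2187/256)x^8 + (729/32)x^5 + (81/8)x^3

exp(τθ) x^k = e^(kτ) x^k; with e^τ = 3/2 this sends x^k to (3/2)^k x^k
x^3 ↦ 27/8 x^3
x^5 ↦ 243/32 x^5
x^8 ↦ 6561/256 x^8
applying this coordinatewise to f: exp(τθ) f = -(2187/256)x^8 + (729/32)x^5 + (81/8)x^3


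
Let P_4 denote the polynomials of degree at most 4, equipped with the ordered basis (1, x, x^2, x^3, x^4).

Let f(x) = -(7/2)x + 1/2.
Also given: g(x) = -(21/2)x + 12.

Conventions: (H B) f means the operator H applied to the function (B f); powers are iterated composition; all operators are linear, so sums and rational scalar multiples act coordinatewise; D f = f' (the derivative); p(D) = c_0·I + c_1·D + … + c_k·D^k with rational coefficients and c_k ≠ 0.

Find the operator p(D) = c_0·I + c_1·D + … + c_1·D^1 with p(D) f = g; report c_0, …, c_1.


D^0 f = -(7/2)x + 1/2
D^1 f = -7/2
matching coefficients of g against c_0 f + c_1 Df + … from the top degree down determines the c_i
solution: c_0 = 3, c_1 = -3

p(D) = 3·I − 3·D, i.e. c_0 = 3, c_1 = -3


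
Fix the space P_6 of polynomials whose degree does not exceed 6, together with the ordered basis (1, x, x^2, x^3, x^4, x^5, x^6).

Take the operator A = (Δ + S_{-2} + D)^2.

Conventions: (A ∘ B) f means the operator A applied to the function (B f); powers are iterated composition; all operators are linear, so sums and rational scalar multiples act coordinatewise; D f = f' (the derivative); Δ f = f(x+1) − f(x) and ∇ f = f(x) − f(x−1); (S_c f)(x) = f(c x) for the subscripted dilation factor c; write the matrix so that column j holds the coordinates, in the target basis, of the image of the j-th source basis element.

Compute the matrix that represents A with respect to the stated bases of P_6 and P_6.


the matrix is [[1, -2, 13, 5, 39, 9, 139]; [0, 4, 8, -6, 104, -60, 612]; [0, 0, 16, -24, 168, -160, 1350]; [0, 0, 0, 64, 64, -320, 1360]; [0, 0, 0, 0, 256, -160, 1320]; [0, 0, 0, 0, 0, 1024, 384]; [0, 0, 0, 0, 0, 0, 4096]] (rows listed top to bottom)

image of 1: 1
image of x: 4x - 2
image of x^2: 16x^2 + 8x + 13
image of x^3: 64x^3 - 24x^2 - 6x + 5
image of x^4: 256x^4 + 64x^3 + 168x^2 + 104x + 39
image of x^5: 1024x^5 - 160x^4 - 320x^3 - 160x^2 - 60x + 9
image of x^6: 4096x^6 + 384x^5 + 1320x^4 + 1360x^3 + 1350x^2 + 612x + 139
each image's coordinates form column j of the matrix


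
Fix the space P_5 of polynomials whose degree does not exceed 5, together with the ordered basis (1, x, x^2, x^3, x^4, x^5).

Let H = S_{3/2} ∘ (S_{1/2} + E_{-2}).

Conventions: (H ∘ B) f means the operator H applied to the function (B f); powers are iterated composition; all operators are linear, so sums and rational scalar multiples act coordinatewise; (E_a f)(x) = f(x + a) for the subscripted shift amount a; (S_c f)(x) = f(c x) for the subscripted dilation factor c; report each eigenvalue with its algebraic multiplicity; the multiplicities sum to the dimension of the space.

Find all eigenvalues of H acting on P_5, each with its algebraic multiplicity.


λ = 2 (multiplicity 1), λ = 9/4 (multiplicity 1), λ = 45/16 (multiplicity 1), λ = 243/64 (multiplicity 1), λ = 1377/256 (multiplicity 1), λ = 8019/1024 (multiplicity 1)

image of 1: 2
image of x: (9/4)x - 2
image of x^2: (45/16)x^2 - 6x + 4
image of x^3: (243/64)x^3 - (27/2)x^2 + 18x - 8
image of x^4: (1377/256)x^4 - 27x^3 + 54x^2 - 48x + 16
image of x^5: (8019/1024)x^5 - (405/8)x^4 + 135x^3 - 180x^2 + 120x - 32
the matrix is upper triangular; its diagonal is (2, 9/4, 45/16, 243/64, 1377/256, 8019/1024)
for a triangular matrix the eigenvalues are the diagonal entries, with algebraic multiplicity their repetition count


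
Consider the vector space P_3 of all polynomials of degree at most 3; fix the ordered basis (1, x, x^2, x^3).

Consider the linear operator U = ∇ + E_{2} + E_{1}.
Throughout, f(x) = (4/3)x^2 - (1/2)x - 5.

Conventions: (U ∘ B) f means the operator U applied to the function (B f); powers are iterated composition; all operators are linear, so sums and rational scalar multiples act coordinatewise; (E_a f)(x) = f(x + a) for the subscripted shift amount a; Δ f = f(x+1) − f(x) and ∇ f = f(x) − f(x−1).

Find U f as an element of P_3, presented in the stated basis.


∇ f = (8/3)x - 11/6
E_{2} f = (4/3)x^2 + (29/6)x - 2/3
E_{1} f = (4/3)x^2 + (13/6)x - 25/6
(∇ + E_{2} + E_{1}) f = (8/3)x^2 + (29/3)x - 20/3

the result is g(x) = (8/3)x^2 + (29/3)x - 20/3


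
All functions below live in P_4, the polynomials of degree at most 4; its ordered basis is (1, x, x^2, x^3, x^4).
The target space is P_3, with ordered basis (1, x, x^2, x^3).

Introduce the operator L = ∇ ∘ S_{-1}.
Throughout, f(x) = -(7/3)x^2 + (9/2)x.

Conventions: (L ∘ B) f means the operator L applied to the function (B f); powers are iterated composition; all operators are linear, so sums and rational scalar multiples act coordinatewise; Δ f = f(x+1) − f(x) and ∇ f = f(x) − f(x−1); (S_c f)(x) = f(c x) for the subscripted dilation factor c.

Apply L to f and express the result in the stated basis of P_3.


S_{-1} f = -(7/3)x^2 - (9/2)x
∇ S_{-1} f = -(14/3)x - 13/6

the image equals g(x) = -(14/3)x - 13/6


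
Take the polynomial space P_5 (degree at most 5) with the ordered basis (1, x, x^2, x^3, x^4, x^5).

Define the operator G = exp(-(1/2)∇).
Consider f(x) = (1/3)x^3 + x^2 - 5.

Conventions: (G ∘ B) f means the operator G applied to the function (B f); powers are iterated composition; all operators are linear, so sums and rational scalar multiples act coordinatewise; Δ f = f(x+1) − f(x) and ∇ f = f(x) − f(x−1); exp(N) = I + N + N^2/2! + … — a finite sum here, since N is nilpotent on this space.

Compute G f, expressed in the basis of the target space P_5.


g(x) = (1/3)x^3 + (1/2)x^2 - (1/4)x - 113/24

order-1 term: -(1/2)x^2 - (1/2)x + 1/3
order-2 term: (1/4)x
order-3 term: -1/24
the series for exp(-(1/2)∇) f terminates at order 3
exp(-(1/2)∇) f = (1/3)x^3 + (1/2)x^2 - (1/4)x - 113/24


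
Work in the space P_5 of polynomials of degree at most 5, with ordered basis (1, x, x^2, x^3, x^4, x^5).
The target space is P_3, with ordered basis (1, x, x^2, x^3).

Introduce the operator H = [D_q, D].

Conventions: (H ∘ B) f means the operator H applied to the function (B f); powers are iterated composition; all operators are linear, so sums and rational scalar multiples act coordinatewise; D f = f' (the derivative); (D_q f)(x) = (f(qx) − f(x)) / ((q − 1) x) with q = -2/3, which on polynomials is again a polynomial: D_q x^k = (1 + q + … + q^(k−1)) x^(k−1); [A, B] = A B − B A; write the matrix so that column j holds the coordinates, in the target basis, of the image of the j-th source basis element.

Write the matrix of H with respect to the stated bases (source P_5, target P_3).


the matrix is [[0, 0, 5/3, 0, 0, 0]; [0, 0, 0, -5/9, 0, 0]; [0, 0, 0, 0, 5/3, 0]; [0, 0, 0, 0, 0, -25/81]] (rows listed top to bottom)

image of 1: 0
image of x: 0
image of x^2: 5/3
image of x^3: -(5/9)x
image of x^4: (5/3)x^2
image of x^5: -(25/81)x^3
each image's coordinates form column j of the matrix


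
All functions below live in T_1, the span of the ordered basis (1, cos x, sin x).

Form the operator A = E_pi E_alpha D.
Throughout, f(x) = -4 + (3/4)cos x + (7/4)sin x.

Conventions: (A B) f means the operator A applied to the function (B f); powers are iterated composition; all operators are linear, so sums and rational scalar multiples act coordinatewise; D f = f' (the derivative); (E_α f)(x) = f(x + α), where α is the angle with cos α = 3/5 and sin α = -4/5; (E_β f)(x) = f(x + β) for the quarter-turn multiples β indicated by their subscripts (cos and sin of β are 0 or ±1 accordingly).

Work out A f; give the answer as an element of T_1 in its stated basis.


D f = (7/4)cos x - (3/4)sin x
E_alpha D f = (33/20)cos x + (19/20)sin x
E_pi (E_alpha D) f = -(33/20)cos x - (19/20)sin x

the result is g(x) = -(33/20)cos x - (19/20)sin x


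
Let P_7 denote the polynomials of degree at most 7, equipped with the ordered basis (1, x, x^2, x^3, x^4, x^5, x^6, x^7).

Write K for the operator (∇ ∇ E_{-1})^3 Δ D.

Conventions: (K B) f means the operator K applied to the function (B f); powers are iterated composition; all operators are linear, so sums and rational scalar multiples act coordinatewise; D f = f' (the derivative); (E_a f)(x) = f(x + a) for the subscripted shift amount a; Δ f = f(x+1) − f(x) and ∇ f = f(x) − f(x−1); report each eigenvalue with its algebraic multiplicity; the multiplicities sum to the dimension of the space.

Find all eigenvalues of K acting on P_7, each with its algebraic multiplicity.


λ = 0 (multiplicity 8)

image of 1: 0
image of x: 0
image of x^2: 0
image of x^3: 0
image of x^4: 0
image of x^5: 0
image of x^6: 0
image of x^7: 0
the matrix is upper triangular; its diagonal is (0, 0, 0, 0, 0, 0, 0, 0)
for a triangular matrix the eigenvalues are the diagonal entries, with algebraic multiplicity their repetition count


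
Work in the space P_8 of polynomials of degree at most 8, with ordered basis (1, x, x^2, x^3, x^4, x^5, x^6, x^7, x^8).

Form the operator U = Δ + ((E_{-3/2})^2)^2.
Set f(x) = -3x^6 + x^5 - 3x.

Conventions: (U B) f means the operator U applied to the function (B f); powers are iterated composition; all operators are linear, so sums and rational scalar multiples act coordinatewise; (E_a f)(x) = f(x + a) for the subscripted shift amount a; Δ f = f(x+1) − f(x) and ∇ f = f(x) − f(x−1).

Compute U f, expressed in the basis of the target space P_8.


g(x) = -3x^6 + 91x^5 - 1690x^4 + 13270x^3 - 60515x^2 + 146432x - 147731

Δ f = -18x^5 - 40x^4 - 50x^3 - 35x^2 - 13x - 5
E_{-3/2} f = -3x^6 + 28x^5 - (435/4)x^4 + 225x^3 - (4185/16)x^2 + 159x - 2385/64
E_{-3/2} E_{-3/2} f = -3x^6 + 55x^5 - 420x^4 + 1710x^3 - 3915x^2 + 4776x - 2421
E_{-3/2} (E_{-3/2})^2 f = -3x^6 + 82x^5 - (3735/4)x^4 + 5670x^3 - (309825/16)x^2 + (282099/8)x - 1711557/64
E_{-3/2} E_{-3/2} (E_{-3/2})^2 f = -3x^6 + 109x^5 - 1650x^4 + 13320x^3 - 60480x^2 + 146445x - 147726
(Δ + ((E_{-3/2})^2)^2) f = -3x^6 + 91x^5 - 1690x^4 + 13270x^3 - 60515x^2 + 146432x - 147731


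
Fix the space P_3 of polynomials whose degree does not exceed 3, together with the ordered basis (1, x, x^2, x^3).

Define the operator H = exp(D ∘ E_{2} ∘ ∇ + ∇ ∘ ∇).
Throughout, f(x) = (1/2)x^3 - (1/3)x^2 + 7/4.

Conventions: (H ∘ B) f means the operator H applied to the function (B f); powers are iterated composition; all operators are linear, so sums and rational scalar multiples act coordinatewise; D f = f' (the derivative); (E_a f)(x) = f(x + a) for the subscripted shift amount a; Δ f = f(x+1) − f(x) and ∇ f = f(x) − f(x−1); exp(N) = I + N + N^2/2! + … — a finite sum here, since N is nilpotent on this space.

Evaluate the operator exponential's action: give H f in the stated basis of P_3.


the result is g(x) = (1/2)x^3 - (1/3)x^2 + 6x + 23/12

order-1 term: 6x + 1/6
the series for exp(D ∘ E_{2} ∘ ∇ + ∇ ∘ ∇) f terminates at order 1
exp(D ∘ E_{2} ∘ ∇ + ∇ ∘ ∇) f = (1/2)x^3 - (1/3)x^2 + 6x + 23/12


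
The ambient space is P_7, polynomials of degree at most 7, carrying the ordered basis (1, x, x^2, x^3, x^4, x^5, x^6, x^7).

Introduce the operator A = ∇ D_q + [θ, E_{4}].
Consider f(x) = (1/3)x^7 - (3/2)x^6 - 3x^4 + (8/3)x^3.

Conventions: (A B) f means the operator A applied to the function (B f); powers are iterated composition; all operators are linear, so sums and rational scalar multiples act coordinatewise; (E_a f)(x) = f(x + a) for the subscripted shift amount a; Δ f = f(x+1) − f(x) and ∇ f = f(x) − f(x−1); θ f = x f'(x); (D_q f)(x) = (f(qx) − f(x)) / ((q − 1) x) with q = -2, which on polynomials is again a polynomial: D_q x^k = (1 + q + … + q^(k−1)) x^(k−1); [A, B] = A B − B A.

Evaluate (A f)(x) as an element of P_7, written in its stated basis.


D_q f = (43/3)x^6 + (63/2)x^5 + 15x^3 + 8x^2
∇ D_q f = 86x^5 - (115/2)x^4 - (85/3)x^3 + 145x^2 - (201/2)x + 145/6
E_{4} f = (1/3)x^7 + (47/6)x^6 + 76x^5 + (1151/3)x^4 + (3064/3)x^3 + 1152x^2 - (896/3)x - 1280
θ E_{4} f = (7/3)x^7 + 47x^6 + 380x^5 + (4604/3)x^4 + 3064x^3 + 2304x^2 - (896/3)x
θ f = (7/3)x^7 - 9x^6 - 12x^4 + 8x^3
E_{4} θ f = (7/3)x^7 + (169/3)x^6 + 568x^5 + (9164/3)x^4 + (27608/3)x^3 + 14560x^2 + (26752/3)x - 3584/3
[θ, E_{4}] f = -(28/3)x^6 - 188x^5 - 1520x^4 - (18416/3)x^3 - 12256x^2 - 9216x + 3584/3
(∇ D_q + [θ, E_{4}]) f = -(28/3)x^6 - 102x^5 - (3155/2)x^4 - 6167x^3 - 12111x^2 - (18633/2)x + 7313/6

the result is g(x) = -(28/3)x^6 - 102x^5 - (3155/2)x^4 - 6167x^3 - 12111x^2 - (18633/2)x + 7313/6


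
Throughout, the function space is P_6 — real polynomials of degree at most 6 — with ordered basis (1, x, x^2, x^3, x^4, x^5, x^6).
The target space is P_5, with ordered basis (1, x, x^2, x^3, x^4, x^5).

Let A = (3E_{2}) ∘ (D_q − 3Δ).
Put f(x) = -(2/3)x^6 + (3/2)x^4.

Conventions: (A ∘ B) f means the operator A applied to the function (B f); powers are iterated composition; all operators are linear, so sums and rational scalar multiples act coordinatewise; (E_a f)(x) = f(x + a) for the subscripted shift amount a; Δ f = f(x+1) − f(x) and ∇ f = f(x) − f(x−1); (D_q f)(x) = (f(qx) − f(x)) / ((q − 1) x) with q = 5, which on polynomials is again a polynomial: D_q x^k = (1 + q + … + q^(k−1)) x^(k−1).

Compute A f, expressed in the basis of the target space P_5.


g(x) = -7776x^5 - 77670x^4 - 309552x^3 - 615303x^2 - 609966x - 482511/2

D_q f = -2604x^5 + 234x^3
Δ f = -4x^5 - 10x^4 - (22/3)x^3 - x^2 + 2x + 5/6
(-3Δ) f = 12x^5 + 30x^4 + 22x^3 + 3x^2 - 6x - 5/2
(D_q − 3Δ) f = -2592x^5 + 30x^4 + 256x^3 + 3x^2 - 6x - 5/2
E_{2} (D_q − 3Δ) f = -2592x^5 - 25890x^4 - 103184x^3 - 205101x^2 - 203322x - 160837/2
(3E_{2}) (D_q − 3Δ) f = -7776x^5 - 77670x^4 - 309552x^3 - 615303x^2 - 609966x - 482511/2


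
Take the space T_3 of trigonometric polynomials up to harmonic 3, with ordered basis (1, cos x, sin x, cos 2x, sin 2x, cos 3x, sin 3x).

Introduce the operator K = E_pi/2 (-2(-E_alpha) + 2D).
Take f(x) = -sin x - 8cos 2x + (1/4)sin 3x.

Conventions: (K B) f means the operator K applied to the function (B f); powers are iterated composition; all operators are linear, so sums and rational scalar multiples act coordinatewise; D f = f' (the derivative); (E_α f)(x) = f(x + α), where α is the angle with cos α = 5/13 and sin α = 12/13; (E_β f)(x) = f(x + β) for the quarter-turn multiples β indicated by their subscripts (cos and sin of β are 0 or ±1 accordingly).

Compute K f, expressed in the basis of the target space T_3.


E_alpha f = -(12/13)cos x - (5/13)sin x + (952/169)cos 2x + (960/169)sin 2x - (207/2197)cos 3x - (2035/8788)sin 3x
(-E_alpha) f = (12/13)cos x + (5/13)sin x - (952/169)cos 2x - (960/169)sin 2x + (207/2197)cos 3x + (2035/8788)sin 3x
(-2(-E_alpha)) f = -(24/13)cos x - (10/13)sin x + (1904/169)cos 2x + (1920/169)sin 2x - (414/2197)cos 3x - (2035/4394)sin 3x
D f = -cos x + 16sin 2x + (3/4)cos 3x
(2D) f = -2cos x + 32sin 2x + (3/2)cos 3x
(-2(-E_alpha) + 2D) f = -(50/13)cos x - (10/13)sin x + (1904/169)cos 2x + (7328/169)sin 2x + (5763/4394)cos 3x - (2035/4394)sin 3x
E_pi/2 (-2(-E_alpha) + 2D) f = -(10/13)cos x + (50/13)sin x - (1904/169)cos 2x - (7328/169)sin 2x + (2035/4394)cos 3x + (5763/4394)sin 3x

the image equals g(x) = -(10/13)cos x + (50/13)sin x - (1904/169)cos 2x - (7328/169)sin 2x + (2035/4394)cos 3x + (5763/4394)sin 3x


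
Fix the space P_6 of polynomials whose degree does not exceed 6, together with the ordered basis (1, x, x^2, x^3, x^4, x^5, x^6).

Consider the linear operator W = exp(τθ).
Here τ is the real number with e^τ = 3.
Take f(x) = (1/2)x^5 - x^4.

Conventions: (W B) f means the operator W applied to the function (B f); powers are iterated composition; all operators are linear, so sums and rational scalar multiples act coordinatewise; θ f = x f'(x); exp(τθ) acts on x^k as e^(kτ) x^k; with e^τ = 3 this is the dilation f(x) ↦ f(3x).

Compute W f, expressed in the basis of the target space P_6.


exp(τθ) x^k = e^(kτ) x^k; with e^τ = 3 this sends x^k to 3^k x^k
x^4 ↦ 81 x^4
x^5 ↦ 243 x^5
applying this coordinatewise to f: exp(τθ) f = (243/2)x^5 - 81x^4

the image equals g(x) = (243/2)x^5 - 81x^4


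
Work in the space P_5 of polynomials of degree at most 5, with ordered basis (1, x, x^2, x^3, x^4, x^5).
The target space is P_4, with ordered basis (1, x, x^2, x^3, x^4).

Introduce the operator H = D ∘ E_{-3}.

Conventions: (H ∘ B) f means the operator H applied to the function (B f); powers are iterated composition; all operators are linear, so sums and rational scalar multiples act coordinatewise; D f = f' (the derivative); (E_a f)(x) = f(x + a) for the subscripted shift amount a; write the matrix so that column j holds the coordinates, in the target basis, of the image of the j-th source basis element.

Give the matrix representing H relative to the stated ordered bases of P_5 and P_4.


the matrix is [[0, 1, -6, 27, -108, 405]; [0, 0, 2, -18, 108, -540]; [0, 0, 0, 3, -36, 270]; [0, 0, 0, 0, 4, -60]; [0, 0, 0, 0, 0, 5]] (rows listed top to bottom)

image of 1: 0
image of x: 1
image of x^2: 2x - 6
image of x^3: 3x^2 - 18x + 27
image of x^4: 4x^3 - 36x^2 + 108x - 108
image of x^5: 5x^4 - 60x^3 + 270x^2 - 540x + 405
each image's coordinates form column j of the matrix


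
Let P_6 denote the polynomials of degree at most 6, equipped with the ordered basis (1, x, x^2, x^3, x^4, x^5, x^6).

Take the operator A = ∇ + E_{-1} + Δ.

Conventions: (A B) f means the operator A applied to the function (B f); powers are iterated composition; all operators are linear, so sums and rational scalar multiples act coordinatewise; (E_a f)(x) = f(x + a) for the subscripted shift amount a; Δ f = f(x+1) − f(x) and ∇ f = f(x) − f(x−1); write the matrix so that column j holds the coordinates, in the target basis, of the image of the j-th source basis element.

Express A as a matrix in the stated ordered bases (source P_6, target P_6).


the matrix is [[1, 1, 1, 1, 1, 1, 1]; [0, 1, 2, 3, 4, 5, 6]; [0, 0, 1, 3, 6, 10, 15]; [0, 0, 0, 1, 4, 10, 20]; [0, 0, 0, 0, 1, 5, 15]; [0, 0, 0, 0, 0, 1, 6]; [0, 0, 0, 0, 0, 0, 1]] (rows listed top to bottom)

image of 1: 1
image of x: x + 1
image of x^2: x^2 + 2x + 1
image of x^3: x^3 + 3x^2 + 3x + 1
image of x^4: x^4 + 4x^3 + 6x^2 + 4x + 1
image of x^5: x^5 + 5x^4 + 10x^3 + 10x^2 + 5x + 1
image of x^6: x^6 + 6x^5 + 15x^4 + 20x^3 + 15x^2 + 6x + 1
each image's coordinates form column j of the matrix


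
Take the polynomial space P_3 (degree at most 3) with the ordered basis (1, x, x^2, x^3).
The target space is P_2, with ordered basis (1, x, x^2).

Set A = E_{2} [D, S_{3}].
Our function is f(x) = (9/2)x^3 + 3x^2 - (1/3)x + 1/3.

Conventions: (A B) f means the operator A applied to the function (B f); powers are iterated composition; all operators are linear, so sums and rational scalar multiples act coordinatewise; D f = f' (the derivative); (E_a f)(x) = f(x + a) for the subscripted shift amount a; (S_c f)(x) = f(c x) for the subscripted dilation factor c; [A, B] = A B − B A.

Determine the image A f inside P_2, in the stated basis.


the image equals g(x) = 243x^2 + 1008x + 3130/3

S_{3} f = (243/2)x^3 + 27x^2 - x + 1/3
D S_{3} f = (729/2)x^2 + 54x - 1
D f = (27/2)x^2 + 6x - 1/3
S_{3} D f = (243/2)x^2 + 18x - 1/3
[D, S_{3}] f = 243x^2 + 36x - 2/3
E_{2} [D, S_{3}] f = 243x^2 + 1008x + 3130/3


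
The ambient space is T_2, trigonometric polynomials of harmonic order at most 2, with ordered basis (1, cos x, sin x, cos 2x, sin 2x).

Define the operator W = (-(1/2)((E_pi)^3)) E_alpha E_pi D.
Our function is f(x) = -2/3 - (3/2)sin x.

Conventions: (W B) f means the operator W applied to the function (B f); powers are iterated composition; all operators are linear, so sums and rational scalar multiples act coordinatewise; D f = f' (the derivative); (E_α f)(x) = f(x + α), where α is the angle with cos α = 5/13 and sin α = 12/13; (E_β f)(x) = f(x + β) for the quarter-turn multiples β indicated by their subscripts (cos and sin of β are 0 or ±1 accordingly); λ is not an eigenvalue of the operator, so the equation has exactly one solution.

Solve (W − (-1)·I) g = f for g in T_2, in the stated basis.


the result is g(x) = -2/3 - (15/113)cos x - (114/113)sin x

write g with unknown coordinates in the stated basis and equate coefficients in (W − (-1)·I) g = f
solving from the highest basis element down gives g = -2/3 - (15/113)cos x - (114/113)sin x
check: W g = (15/113)cos x - (111/226)sin x
so W g − (-1)·g = -2/3 - (3/2)sin x = f ✓


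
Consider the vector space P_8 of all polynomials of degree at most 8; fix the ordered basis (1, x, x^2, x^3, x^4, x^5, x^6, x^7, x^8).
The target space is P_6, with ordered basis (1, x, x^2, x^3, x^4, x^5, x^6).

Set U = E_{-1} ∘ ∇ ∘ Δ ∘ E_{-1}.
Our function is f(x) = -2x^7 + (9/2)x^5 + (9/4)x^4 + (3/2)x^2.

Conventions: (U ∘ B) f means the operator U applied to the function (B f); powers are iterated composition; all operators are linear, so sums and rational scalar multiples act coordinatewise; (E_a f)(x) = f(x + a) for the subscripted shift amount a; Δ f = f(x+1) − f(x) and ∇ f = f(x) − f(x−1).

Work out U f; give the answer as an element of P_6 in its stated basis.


E_{-1} f = -2x^7 + 14x^6 - (75/2)x^5 + (199/4)x^4 - 34x^3 + 12x^2 - (7/2)x + 5/4
Δ E_{-1} f = -14x^6 + 42x^5 - (95/2)x^4 + 34x^3 - (21/2)x^2 + (7/2)x - 5/4
∇ Δ E_{-1} f = -84x^5 + 420x^4 - 890x^3 + 1017x^2 - 607x + 303/2
E_{-1} ∇ Δ E_{-1} f = -84x^5 + 840x^4 - 3410x^3 + 7047x^2 - 7411x + 6339/2

the image equals g(x) = -84x^5 + 840x^4 - 3410x^3 + 7047x^2 - 7411x + 6339/2


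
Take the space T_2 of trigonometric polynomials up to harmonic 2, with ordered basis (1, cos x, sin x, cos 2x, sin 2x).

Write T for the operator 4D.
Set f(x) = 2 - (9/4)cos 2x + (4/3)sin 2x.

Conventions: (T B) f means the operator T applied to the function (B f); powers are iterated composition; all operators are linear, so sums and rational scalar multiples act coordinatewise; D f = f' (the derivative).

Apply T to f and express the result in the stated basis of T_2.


g(x) = (32/3)cos 2x + 18sin 2x

D f = (8/3)cos 2x + (9/2)sin 2x
(4D) f = (32/3)cos 2x + 18sin 2x


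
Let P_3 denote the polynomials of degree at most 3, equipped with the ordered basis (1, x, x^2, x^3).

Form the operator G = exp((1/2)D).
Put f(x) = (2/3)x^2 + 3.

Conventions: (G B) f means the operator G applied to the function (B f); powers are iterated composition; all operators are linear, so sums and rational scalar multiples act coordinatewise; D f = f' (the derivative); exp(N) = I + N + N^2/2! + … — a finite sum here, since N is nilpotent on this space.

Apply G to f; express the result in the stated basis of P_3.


order-1 term: (2/3)x
order-2 term: 1/6
the series for exp((1/2)D) f terminates at order 2
exp((1/2)D) f = (2/3)x^2 + (2/3)x + 19/6

the result is g(x) = (2/3)x^2 + (2/3)x + 19/6


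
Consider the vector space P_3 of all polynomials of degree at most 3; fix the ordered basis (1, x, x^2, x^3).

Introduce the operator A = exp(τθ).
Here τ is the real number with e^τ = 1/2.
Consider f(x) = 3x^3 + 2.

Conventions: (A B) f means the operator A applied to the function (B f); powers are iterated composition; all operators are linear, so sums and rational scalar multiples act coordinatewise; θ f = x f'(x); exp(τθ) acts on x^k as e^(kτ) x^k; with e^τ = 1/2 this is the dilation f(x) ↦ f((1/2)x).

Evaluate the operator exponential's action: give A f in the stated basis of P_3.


exp(τθ) x^k = e^(kτ) x^k; with e^τ = 1/2 this sends x^k to (1/2)^k x^k
x^3 ↦ 1/8 x^3
applying this coordinatewise to f: exp(τθ) f = (3/8)x^3 + 2

the image equals g(x) = (3/8)x^3 + 2


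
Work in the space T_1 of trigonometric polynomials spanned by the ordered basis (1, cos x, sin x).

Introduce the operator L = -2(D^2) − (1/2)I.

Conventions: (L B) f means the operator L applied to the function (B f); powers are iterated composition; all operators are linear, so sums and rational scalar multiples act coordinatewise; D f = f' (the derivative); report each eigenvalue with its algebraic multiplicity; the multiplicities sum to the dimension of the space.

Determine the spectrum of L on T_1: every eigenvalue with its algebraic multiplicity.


λ = -1/2 (multiplicity 1), λ = 3/2 (multiplicity 2)

image of 1: -1/2
image of cos x: (3/2)cos x
image of sin x: (3/2)sin x
the matrix is diagonal; its diagonal is (-1/2, 3/2, 3/2)
for a triangular matrix the eigenvalues are the diagonal entries, with algebraic multiplicity their repetition count


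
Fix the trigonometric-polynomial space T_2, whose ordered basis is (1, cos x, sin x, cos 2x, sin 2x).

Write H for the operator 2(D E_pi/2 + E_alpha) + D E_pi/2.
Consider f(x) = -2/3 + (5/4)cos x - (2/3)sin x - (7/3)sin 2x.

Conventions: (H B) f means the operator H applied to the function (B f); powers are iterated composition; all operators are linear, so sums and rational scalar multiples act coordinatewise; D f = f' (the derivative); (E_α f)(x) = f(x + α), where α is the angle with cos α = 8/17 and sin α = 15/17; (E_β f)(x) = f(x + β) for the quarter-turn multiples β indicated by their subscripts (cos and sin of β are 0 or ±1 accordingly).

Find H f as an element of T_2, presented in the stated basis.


the result is g(x) = -4/3 - (15/4)cos x - (5/6)sin x + (2926/289)cos 2x + (2254/867)sin 2x

E_pi/2 f = -2/3 - (2/3)cos x - (5/4)sin x + (7/3)sin 2x
D E_pi/2 f = -(5/4)cos x + (2/3)sin x + (14/3)cos 2x
E_alpha f = -2/3 - (17/12)sin x - (560/289)cos 2x + (1127/867)sin 2x
(D E_pi/2 + E_alpha) f = -2/3 - (5/4)cos x - (3/4)sin x + (2366/867)cos 2x + (1127/867)sin 2x
(2(D E_pi/2 + E_alpha)) f = -4/3 - (5/2)cos x - (3/2)sin x + (4732/867)cos 2x + (2254/867)sin 2x
E_pi/2 f = -2/3 - (2/3)cos x - (5/4)sin x + (7/3)sin 2x
D E_pi/2 f = -(5/4)cos x + (2/3)sin x + (14/3)cos 2x
(2(D E_pi/2 + E_alpha) + D E_pi/2) f = -4/3 - (15/4)cos x - (5/6)sin x + (2926/289)cos 2x + (2254/867)sin 2x


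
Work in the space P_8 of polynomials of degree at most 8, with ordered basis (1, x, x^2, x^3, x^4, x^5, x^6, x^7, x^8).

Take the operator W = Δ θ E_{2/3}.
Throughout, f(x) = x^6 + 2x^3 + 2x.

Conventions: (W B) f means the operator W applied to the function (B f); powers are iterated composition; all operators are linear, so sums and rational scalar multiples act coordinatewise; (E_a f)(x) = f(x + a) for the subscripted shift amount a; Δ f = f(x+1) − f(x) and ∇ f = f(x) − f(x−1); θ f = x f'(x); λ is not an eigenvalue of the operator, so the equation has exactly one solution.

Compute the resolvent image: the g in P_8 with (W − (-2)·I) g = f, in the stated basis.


g(x) = (1/2)x^6 - 9x^5 + 65x^4 - (482/3)x^3 - (1187/6)x^2 + (33725/54)x + 77555/324

write g with unknown coordinates in the stated basis and equate coefficients in (W − (-2)·I) g = f
solving from the highest basis element down gives g = (1/2)x^6 - 9x^5 + 65x^4 - (482/3)x^3 - (1187/6)x^2 + (33725/54)x + 77555/324
check: W g = 18x^5 - 130x^4 + (970/3)x^3 + (1187/3)x^2 - (33671/27)x - 77555/162
so W g − (-2)·g = x^6 + 2x^3 + 2x = f ✓


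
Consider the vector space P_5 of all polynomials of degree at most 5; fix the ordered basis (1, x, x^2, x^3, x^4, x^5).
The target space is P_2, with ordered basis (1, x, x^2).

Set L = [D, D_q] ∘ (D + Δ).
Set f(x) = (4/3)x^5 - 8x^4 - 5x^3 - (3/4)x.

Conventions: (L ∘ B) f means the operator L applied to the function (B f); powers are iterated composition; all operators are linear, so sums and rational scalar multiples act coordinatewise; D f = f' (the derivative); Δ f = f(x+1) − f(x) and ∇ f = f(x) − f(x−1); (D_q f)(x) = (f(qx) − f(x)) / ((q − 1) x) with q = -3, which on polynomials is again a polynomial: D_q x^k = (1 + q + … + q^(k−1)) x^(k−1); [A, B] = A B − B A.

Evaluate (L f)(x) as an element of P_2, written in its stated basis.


the result is g(x) = -(3520/3)x^2 - (3040/3)x + 776/3

D f = (20/3)x^4 - 32x^3 - 15x^2 - 3/4
Δ f = (20/3)x^4 - (56/3)x^3 - (149/3)x^2 - (121/3)x - 149/12
(D + Δ) f = (40/3)x^4 - (152/3)x^3 - (194/3)x^2 - (121/3)x - 79/6
D_q (D + Δ) f = -(800/3)x^3 - (1064/3)x^2 + (388/3)x - 121/3
D D_q (D + Δ) f = -800x^2 - (2128/3)x + 388/3
D (D + Δ) f = (160/3)x^3 - 152x^2 - (388/3)x - 121/3
D_q D (D + Δ) f = (1120/3)x^2 + 304x - 388/3
[D, D_q] (D + Δ) f = -(3520/3)x^2 - (3040/3)x + 776/3


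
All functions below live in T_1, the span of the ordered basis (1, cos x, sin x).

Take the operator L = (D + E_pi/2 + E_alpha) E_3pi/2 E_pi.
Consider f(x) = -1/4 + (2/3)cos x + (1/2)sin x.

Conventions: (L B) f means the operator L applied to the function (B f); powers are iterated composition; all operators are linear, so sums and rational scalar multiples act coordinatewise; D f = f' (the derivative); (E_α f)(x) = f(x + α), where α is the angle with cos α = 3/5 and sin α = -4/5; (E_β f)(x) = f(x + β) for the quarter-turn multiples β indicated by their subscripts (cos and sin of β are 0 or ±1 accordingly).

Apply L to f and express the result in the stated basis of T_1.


E_pi f = -1/4 - (2/3)cos x - (1/2)sin x
E_3pi/2 E_pi f = -1/4 + (1/2)cos x - (2/3)sin x
D E_3pi/2 E_pi f = -(2/3)cos x - (1/2)sin x
E_pi/2 E_3pi/2 E_pi f = -1/4 - (2/3)cos x - (1/2)sin x
E_alpha E_3pi/2 E_pi f = -1/4 + (5/6)cos x
(D + E_pi/2 + E_alpha) E_3pi/2 E_pi f = -1/2 - (1/2)cos x - sin x

g(x) = -1/2 - (1/2)cos x - sin x


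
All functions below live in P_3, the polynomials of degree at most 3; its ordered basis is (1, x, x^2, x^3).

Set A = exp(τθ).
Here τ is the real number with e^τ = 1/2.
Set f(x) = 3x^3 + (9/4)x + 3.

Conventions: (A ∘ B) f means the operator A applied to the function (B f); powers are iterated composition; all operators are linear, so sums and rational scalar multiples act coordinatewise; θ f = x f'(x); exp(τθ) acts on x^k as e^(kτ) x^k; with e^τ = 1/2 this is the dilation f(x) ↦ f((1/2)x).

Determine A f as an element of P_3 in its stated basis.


exp(τθ) x^k = e^(kτ) x^k; with e^τ = 1/2 this sends x^k to (1/2)^k x^k
x ↦ 1/2 x
x^3 ↦ 1/8 x^3
applying this coordinatewise to f: exp(τθ) f = (3/8)x^3 + (9/8)x + 3

g(x) = (3/8)x^3 + (9/8)x + 3


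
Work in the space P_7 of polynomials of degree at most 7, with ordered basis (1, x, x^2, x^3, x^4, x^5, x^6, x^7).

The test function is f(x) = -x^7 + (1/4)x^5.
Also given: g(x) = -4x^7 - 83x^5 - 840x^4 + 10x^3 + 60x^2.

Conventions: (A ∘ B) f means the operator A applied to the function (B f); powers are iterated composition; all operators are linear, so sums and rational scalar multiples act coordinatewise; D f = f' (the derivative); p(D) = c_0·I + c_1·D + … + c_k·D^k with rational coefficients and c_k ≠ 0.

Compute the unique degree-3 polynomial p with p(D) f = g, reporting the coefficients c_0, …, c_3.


p(D) = 4·I + 2·D^2 + 4·D^3, i.e. c_0 = 4, c_1 = 0, c_2 = 2, c_3 = 4

D^0 f = -x^7 + (1/4)x^5
D^1 f = -7x^6 + (5/4)x^4
D^2 f = -42x^5 + 5x^3
D^3 f = -210x^4 + 15x^2
matching coefficients of g against c_0 f + c_1 Df + … from the top degree down determines the c_i
solution: c_0 = 4, c_1 = 0, c_2 = 2, c_3 = 4


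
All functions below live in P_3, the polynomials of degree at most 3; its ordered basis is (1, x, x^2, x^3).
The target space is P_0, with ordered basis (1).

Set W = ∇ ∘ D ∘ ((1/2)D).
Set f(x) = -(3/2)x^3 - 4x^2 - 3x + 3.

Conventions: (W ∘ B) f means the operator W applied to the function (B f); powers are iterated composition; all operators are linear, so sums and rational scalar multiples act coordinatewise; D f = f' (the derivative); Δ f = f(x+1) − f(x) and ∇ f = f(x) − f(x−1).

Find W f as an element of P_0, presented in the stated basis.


the result is g(x) = -9/2

D f = -(9/2)x^2 - 8x - 3
((1/2)D) f = -(9/4)x^2 - 4x - 3/2
D ((1/2)D) f = -(9/2)x - 4
∇ D ((1/2)D) f = -9/2


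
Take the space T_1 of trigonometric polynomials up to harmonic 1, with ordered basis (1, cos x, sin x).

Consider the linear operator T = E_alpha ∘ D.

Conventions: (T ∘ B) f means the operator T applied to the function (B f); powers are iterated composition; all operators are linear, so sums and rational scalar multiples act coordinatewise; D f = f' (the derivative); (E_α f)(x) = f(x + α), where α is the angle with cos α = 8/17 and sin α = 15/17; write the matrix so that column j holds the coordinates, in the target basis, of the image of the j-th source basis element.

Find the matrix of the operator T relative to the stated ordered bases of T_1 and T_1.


image of 1: 0
image of cos x: -(15/17)cos x - (8/17)sin x
image of sin x: (8/17)cos x - (15/17)sin x
each image's coordinates form column j of the matrix

the matrix is [[0, 0, 0]; [0, -15/17, 8/17]; [0, -8/17, -15/17]] (rows listed top to bottom)


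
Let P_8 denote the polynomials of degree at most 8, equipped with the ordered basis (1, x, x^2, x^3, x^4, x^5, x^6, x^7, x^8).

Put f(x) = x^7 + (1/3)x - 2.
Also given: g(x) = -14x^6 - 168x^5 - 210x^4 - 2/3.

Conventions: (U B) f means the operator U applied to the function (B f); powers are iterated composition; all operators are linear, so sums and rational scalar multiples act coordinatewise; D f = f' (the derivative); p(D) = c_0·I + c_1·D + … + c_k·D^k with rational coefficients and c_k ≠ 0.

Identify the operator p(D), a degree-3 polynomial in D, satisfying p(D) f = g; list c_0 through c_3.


D^0 f = x^7 + (1/3)x - 2
D^1 f = 7x^6 + 1/3
D^2 f = 42x^5
D^3 f = 210x^4
matching coefficients of g against c_0 f + c_1 Df + … from the top degree down determines the c_i
solution: c_0 = 0, c_1 = -2, c_2 = -4, c_3 = -1

c_0 = 0, c_1 = -2, c_2 = -4, c_3 = -1


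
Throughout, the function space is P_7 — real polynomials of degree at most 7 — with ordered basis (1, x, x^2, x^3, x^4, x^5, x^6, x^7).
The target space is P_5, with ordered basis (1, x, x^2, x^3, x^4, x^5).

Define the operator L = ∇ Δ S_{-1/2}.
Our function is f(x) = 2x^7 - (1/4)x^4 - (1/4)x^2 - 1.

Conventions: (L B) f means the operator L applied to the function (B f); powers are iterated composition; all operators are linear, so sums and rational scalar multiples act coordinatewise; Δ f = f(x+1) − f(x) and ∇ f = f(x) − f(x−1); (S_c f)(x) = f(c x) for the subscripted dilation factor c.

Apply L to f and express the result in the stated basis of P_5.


the result is g(x) = -(21/32)x^5 - (35/32)x^3 - (3/16)x^2 - (7/32)x - 5/32

S_{-1/2} f = -(1/64)x^7 - (1/64)x^4 - (1/16)x^2 - 1
Δ S_{-1/2} f = -(7/64)x^6 - (21/64)x^5 - (35/64)x^4 - (39/64)x^3 - (27/64)x^2 - (19/64)x - 3/32
∇ Δ S_{-1/2} f = -(21/32)x^5 - (35/32)x^3 - (3/16)x^2 - (7/32)x - 5/32


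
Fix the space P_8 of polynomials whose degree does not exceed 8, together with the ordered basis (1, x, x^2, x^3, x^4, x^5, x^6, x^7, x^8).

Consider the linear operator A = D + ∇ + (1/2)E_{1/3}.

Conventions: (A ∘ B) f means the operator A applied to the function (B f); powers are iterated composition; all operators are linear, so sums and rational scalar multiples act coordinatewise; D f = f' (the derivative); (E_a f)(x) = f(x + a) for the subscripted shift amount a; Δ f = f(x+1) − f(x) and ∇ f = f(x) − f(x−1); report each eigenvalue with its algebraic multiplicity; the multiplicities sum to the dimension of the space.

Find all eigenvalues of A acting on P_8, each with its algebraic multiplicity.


λ = 1/2 (multiplicity 9)

image of 1: 1/2
image of x: (1/2)x + 13/6
image of x^2: (1/2)x^2 + (13/3)x - 17/18
image of x^3: (1/2)x^3 + (13/2)x^2 - (17/6)x + 55/54
image of x^4: (1/2)x^4 + (26/3)x^3 - (17/3)x^2 + (110/27)x - 161/162
image of x^5: (1/2)x^5 + (65/6)x^4 - (85/9)x^3 + (275/27)x^2 - (805/162)x + 487/486
image of x^6: (1/2)x^6 + 13x^5 - (85/6)x^4 + (550/27)x^3 - (805/54)x^2 + (487/81)x - 1457/1458
image of x^7: (1/2)x^7 + (91/6)x^6 - (119/6)x^5 + (1925/54)x^4 - (5635/162)x^3 + (3409/162)x^2 - (10199/1458)x + 4375/4374
image of x^8: (1/2)x^8 + (52/3)x^7 - (238/9)x^6 + (1540/27)x^5 - (5635/81)x^4 + (13636/243)x^3 - (20398/729)x^2 + (17500/2187)x - 13121/13122
the matrix is upper triangular; its diagonal is (1/2, 1/2, 1/2, 1/2, 1/2, 1/2, 1/2, 1/2, 1/2)
for a triangular matrix the eigenvalues are the diagonal entries, with algebraic multiplicity their repetition count


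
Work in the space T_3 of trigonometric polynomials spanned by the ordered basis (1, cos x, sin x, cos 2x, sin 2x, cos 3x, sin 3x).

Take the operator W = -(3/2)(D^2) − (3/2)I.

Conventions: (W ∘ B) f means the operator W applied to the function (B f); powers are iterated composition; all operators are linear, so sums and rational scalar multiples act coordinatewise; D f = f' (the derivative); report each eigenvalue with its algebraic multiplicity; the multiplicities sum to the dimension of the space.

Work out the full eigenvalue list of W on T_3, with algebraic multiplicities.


image of 1: -3/2
image of cos x: 0
image of sin x: 0
image of cos 2x: (9/2)cos 2x
image of sin 2x: (9/2)sin 2x
image of cos 3x: 12cos 3x
image of sin 3x: 12sin 3x
the matrix is diagonal; its diagonal is (-3/2, 0, 0, 9/2, 9/2, 12, 12)
for a triangular matrix the eigenvalues are the diagonal entries, with algebraic multiplicity their repetition count

λ = -3/2 (multiplicity 1), λ = 0 (multiplicity 2), λ = 9/2 (multiplicity 2), λ = 12 (multiplicity 2)


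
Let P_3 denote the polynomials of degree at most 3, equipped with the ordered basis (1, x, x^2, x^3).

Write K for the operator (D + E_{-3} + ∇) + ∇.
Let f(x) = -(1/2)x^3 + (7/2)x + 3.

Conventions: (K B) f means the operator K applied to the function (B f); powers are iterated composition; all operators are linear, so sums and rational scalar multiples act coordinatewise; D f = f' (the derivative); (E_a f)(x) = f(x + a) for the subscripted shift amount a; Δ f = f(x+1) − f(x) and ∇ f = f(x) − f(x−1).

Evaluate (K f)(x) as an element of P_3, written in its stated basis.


D f = -(3/2)x^2 + 7/2
E_{-3} f = -(1/2)x^3 + (9/2)x^2 - 10x + 6
∇ f = -(3/2)x^2 + (3/2)x + 3
(D + E_{-3} + ∇) f = -(1/2)x^3 + (3/2)x^2 - (17/2)x + 25/2
∇ f = -(3/2)x^2 + (3/2)x + 3
((D + E_{-3} + ∇) + ∇) f = -(1/2)x^3 - 7x + 31/2

the result is g(x) = -(1/2)x^3 - 7x + 31/2


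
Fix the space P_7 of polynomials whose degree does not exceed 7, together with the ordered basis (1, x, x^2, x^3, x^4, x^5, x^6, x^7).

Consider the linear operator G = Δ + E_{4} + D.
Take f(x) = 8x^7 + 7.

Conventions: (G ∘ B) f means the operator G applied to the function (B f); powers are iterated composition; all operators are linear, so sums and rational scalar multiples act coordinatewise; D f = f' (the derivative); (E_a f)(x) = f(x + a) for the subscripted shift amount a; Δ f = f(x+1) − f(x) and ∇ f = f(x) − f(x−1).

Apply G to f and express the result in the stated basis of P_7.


Δ f = 56x^6 + 168x^5 + 280x^4 + 280x^3 + 168x^2 + 56x + 8
E_{4} f = 8x^7 + 224x^6 + 2688x^5 + 17920x^4 + 71680x^3 + 172032x^2 + 229376x + 131079
D f = 56x^6
(Δ + E_{4} + D) f = 8x^7 + 336x^6 + 2856x^5 + 18200x^4 + 71960x^3 + 172200x^2 + 229432x + 131087

g(x) = 8x^7 + 336x^6 + 2856x^5 + 18200x^4 + 71960x^3 + 172200x^2 + 229432x + 131087
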